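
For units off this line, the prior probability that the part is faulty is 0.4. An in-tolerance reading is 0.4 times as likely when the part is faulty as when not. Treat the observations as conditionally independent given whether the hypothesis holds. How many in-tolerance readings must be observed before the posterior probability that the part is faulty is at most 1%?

5

Prior odds = 0.4/0.6 = 2/3.
Likelihood ratio per in-tolerance reading = 0.4.
Target posterior odds = 0.01/0.99 = 1/99.
Require 0.4ⁿ ≤ 1/99 ÷ (2/3) = 1/66.
0.4⁴ = 0.0256 is still above 1/66 but 0.4⁵ = 0.01024 is at or below it, so n = 5.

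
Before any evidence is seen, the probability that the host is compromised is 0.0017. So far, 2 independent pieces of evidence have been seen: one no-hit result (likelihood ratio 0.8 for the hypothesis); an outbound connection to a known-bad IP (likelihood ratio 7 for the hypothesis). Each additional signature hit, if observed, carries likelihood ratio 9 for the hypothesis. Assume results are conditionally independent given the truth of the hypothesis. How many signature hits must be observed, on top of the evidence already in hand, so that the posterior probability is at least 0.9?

4

Prior odds = 0.0017/0.9983 = 17/9983.
Combined Bayes factor of the evidence already in hand = 0.8 × 7 = 5.6.
Odds after that evidence = (17/9983) × 5.6 = 476/49915.
Target odds = 0.9/0.1 = 9.
Need 9ⁿ ≥ 9 ÷ (476/49915) = 449235/476.
9³ = 729 falls short of 449235/476 but 9⁴ = 6561 reaches it, so n = 4.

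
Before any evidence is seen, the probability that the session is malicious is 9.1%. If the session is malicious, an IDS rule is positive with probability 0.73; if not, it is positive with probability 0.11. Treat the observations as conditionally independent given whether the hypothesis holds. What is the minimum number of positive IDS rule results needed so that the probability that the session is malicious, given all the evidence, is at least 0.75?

Prior odds: 0.091 ÷ 0.909 = 91/909.
Likelihood ratio of a positive = 0.73/0.11 = 73/11.
Target posterior odds = 0.75/0.25 = 3.
Need (91/909) × (73/11)ⁿ ≥ 3, i.e. (73/11)ⁿ ≥ 2727/91.
(73/11)¹ = 73/11 falls short of 2727/91 but (73/11)² = 5329/121 reaches it, so n = 2.

2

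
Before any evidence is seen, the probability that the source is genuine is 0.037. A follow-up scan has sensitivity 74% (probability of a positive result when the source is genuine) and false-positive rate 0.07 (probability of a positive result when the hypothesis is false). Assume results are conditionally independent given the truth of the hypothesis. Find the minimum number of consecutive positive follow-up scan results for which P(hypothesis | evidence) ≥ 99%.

Prior odds = 0.037/0.963 = 37/963.
Likelihood ratio of a positive result = 0.74/0.07 = 74/7.
Target odds: 0.99 ÷ 0.01 = 99.
Need (37/963) × (74/7)ⁿ ≥ 99, i.e. (74/7)ⁿ ≥ 95337/37.
(74/7)³ = 405224/343 falls short of 95337/37 but (74/7)⁴ = 29986576/2401 reaches it, so n = 4.

4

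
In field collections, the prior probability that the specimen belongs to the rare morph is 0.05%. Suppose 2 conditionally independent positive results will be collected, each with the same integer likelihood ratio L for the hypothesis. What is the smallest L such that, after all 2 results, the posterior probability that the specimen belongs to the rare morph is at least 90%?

Prior odds = 0.0005/0.9995 = 1/1999.
Target odds = 0.9/0.1 = 9.
Need L² ≥ 9 ÷ (1/1999) = 17991.
134² = 17956 < 17991 ≤ 18225 = 135², so L = 135.

135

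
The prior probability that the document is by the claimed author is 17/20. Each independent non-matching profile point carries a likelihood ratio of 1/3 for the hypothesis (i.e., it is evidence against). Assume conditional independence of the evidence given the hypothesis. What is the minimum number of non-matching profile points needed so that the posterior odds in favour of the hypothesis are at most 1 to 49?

Prior odds = 0.85/0.15 = 17/3.
Likelihood ratio per non-matching profile point = 1/3.
Target odds = 1/49.
Require (1/3)ⁿ ≤ 1/49 ÷ (17/3) = 3/833.
(1/3)⁵ = 1/243 is still above 3/833 but (1/3)⁶ = 1/729 is at or below it, so n = 6.

6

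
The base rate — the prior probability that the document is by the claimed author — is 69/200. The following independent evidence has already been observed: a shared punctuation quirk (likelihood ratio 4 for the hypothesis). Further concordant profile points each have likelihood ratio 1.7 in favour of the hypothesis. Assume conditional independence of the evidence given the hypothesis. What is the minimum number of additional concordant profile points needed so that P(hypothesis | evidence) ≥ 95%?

5

Prior odds = 0.345/0.655 = 69/131.
Bayes factor of the evidence already in hand = 4.
Odds after that evidence = (69/131) × 4 = 276/131.
Target odds = 0.95/0.05 = 19.
Need 1.7ⁿ ≥ 19 ÷ (276/131) = 2489/276.
1.7⁴ = 8.3521 falls short of 2489/276 but 1.7⁵ = 1419857/100000 reaches it, so n = 5.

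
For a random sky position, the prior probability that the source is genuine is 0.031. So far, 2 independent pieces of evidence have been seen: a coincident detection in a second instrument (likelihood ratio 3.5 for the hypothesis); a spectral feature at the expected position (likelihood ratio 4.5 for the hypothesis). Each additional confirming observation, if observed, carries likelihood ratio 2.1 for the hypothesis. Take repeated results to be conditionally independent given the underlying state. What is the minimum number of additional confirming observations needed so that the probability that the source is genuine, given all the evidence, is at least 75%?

3

Prior odds = 0.031/0.969 = 31/969.
Combined Bayes factor of the evidence already in hand = 3.5 × 4.5 = 15.75.
Odds after that evidence = (31/969) × 15.75 = 651/1292.
Target odds = 0.75/0.25 = 3.
Need 2.1ⁿ ≥ 3 ÷ (651/1292) = 1292/217.
2.1² = 4.41 falls short of 1292/217 but 2.1³ = 9.261 reaches it, so n = 3.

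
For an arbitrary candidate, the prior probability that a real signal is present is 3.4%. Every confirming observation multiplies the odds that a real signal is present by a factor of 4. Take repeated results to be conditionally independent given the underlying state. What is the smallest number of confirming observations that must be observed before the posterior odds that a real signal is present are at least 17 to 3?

Prior odds: 0.034 ÷ 0.966 = 17/483.
Likelihood ratio per confirming observation = 4.
Target odds = 17/3.
Require 4ⁿ ≥ 17/3 ÷ (17/483) = 161.
4³ = 64 falls short of 161 but 4⁴ = 256 reaches it, so n = 4.

4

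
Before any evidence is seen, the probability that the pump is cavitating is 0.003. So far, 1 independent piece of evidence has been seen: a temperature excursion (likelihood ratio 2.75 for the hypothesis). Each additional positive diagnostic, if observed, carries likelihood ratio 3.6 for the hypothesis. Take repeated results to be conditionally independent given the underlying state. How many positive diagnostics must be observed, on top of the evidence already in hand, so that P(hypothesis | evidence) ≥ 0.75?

5

Prior odds = 0.003/0.997 = 3/997.
Bayes factor of the evidence already in hand = 2.75.
Odds after that evidence = (3/997) × 2.75 = 33/3988.
Target odds = 0.75/0.25 = 3.
Need 3.6ⁿ ≥ 3 ÷ (33/3988) = 3988/11.
3.6⁴ = 167.9616 falls short of 3988/11 but 3.6⁵ = 604.66176 reaches it, so n = 5.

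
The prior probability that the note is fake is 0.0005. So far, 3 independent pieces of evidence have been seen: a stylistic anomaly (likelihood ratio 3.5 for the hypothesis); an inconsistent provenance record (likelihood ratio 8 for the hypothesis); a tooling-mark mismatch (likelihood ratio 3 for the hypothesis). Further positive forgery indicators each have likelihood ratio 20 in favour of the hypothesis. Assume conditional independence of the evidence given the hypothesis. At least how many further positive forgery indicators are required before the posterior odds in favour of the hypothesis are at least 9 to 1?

2

Prior odds = 0.0005/0.9995 = 1/1999.
Combined Bayes factor of the evidence already in hand = 3.5 × 8 × 3 = 84.
Odds after that evidence = (1/1999) × 84 = 84/1999.
Target odds = 9.
Need 20ⁿ ≥ 9 ÷ (84/1999) = 5997/28.
20¹ = 20 falls short of 5997/28 but 20² = 400 reaches it, so n = 2.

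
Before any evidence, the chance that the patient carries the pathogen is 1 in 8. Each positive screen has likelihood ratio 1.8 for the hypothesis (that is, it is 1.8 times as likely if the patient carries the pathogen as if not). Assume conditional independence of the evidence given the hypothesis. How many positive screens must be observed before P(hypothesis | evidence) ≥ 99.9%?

16

Prior odds = 0.125/0.875 = 1/7.
Likelihood ratio per positive screen = 1.8.
Target posterior odds = 0.999/0.001 = 999.
Require 1.8ⁿ ≥ 999 ÷ (1/7) = 6993.
1.8¹⁵ ≈6746.64 falls short of 6993 but 1.8¹⁶ ≈12144 reaches it, so n = 16.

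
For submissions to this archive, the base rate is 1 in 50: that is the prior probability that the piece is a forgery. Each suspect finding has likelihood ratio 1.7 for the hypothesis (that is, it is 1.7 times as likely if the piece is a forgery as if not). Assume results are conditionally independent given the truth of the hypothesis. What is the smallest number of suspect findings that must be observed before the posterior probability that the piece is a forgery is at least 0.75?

Prior odds = 0.02/0.98 = 1/49.
Likelihood ratio per suspect finding = 1.7.
Target posterior odds = 0.75/0.25 = 3.
Need (1/49) × 1.7ⁿ ≥ 3, i.e. 1.7ⁿ ≥ 147.
1.7⁹ ≈118.588 falls short of 147 but 1.7¹⁰ ≈201.599 reaches it, so n = 10.

10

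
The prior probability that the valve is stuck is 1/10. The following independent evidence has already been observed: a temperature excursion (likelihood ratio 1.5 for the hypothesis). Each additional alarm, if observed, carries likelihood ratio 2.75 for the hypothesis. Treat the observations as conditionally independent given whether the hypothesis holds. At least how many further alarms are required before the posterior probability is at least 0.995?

8

Prior odds = 0.1/0.9 = 1/9.
Bayes factor of the evidence already in hand = 1.5.
Odds after that evidence = (1/9) × 1.5 = 1/6.
Target odds = 0.995/0.005 = 199.
Need 2.75ⁿ ≥ 199 ÷ (1/6) = 1194.
2.75⁷ = 19487171/16384 falls short of 1194 but 2.75⁸ = 214358881/65536 reaches it, so n = 8.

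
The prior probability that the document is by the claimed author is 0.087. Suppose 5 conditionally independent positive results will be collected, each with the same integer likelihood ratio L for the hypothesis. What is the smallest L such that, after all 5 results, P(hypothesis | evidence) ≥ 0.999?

Prior odds = 0.087/0.913 = 87/913.
Target odds = 0.999/0.001 = 999.
Need L⁵ ≥ 999 ÷ (87/913) = 304029/29.
6⁵ = 7776 < 304029/29 ≤ 16807 = 7⁵, so L = 7.

7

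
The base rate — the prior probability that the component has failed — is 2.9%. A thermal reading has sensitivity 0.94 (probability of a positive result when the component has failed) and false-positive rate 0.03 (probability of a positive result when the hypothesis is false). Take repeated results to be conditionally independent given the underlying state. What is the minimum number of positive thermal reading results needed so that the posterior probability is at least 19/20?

Prior odds: 0.029 ÷ 0.971 = 29/971.
Likelihood ratio of a positive result = 0.94/0.03 = 94/3.
Target odds: 0.95 ÷ 0.05 = 19.
Need (29/971) × (94/3)ⁿ ≥ 19, i.e. (94/3)ⁿ ≥ 18449/29.
(94/3)¹ = 94/3 falls short of 18449/29 but (94/3)² = 8836/9 reaches it, so n = 2.

2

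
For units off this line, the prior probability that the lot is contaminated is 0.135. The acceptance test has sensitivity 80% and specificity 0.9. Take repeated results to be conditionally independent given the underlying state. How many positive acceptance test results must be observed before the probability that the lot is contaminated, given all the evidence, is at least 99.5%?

4

Prior odds: 0.135 ÷ 0.865 = 27/173.
False-positive rate = 1 − 0.9 = 0.1; likelihood ratio of a positive = 0.8/0.1 = 8.
Target odds: 0.995 ÷ 0.005 = 199.
Require 8ⁿ ≥ 199 ÷ (27/173) = 34427/27.
8³ = 512 falls short of 34427/27 but 8⁴ = 4096 reaches it, so n = 4.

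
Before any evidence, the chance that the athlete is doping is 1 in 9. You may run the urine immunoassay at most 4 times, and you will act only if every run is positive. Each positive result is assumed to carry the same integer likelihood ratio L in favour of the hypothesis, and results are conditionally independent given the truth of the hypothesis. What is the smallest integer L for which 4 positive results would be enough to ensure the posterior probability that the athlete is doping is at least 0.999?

10

Prior odds = (1/9)/(8/9) = 0.125.
Target odds = 0.999/0.001 = 999.
Need L⁴ ≥ 999 ÷ 0.125 = 7992.
9⁴ = 6561 < 7992 ≤ 10000 = 10⁴, so L = 10.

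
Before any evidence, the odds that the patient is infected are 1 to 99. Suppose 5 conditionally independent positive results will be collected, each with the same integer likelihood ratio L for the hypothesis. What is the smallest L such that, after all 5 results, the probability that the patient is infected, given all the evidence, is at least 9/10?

Prior odds = 1/99.
Target odds = 0.9/0.1 = 9.
Need L⁵ ≥ 9 ÷ (1/99) = 891.
3⁵ = 243 < 891 ≤ 1024 = 4⁵, so L = 4.

4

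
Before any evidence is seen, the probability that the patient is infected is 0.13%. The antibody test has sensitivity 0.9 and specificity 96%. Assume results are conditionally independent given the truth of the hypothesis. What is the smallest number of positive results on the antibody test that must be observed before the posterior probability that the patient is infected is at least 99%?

Prior odds = 0.0013/0.9987 = 13/9987.
False-positive rate = 1 − 0.96 = 0.04; likelihood ratio of a positive = 0.9/0.04 = 22.5.
Target odds: 0.99 ÷ 0.01 = 99.
Require 22.5ⁿ ≥ 99 ÷ (13/9987) = 988713/13.
22.5³ = 11390.625 falls short of 988713/13 but 22.5⁴ = 256289.0625 reaches it, so n = 4.

4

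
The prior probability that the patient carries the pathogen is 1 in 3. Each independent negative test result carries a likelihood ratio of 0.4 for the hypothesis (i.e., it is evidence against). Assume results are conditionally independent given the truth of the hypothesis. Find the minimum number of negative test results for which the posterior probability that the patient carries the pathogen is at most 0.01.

5

Prior odds = (1/3)/(2/3) = 0.5.
Likelihood ratio per negative test result = 0.4.
Target posterior odds = 0.01/0.99 = 1/99.
Require 0.4ⁿ ≤ 1/99 ÷ 0.5 = 2/99.
0.4⁴ = 0.0256 is still above 2/99 but 0.4⁵ = 0.01024 is at or below it, so n = 5.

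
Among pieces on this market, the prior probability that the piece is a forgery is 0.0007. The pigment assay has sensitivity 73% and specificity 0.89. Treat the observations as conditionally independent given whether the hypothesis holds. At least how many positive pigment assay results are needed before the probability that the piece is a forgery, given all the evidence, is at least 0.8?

Prior odds: 0.0007 ÷ 0.9993 = 7/9993.
False-positive rate = 1 − 0.89 = 0.11; likelihood ratio of a positive = 0.73/0.11 = 73/11.
Target posterior odds = 0.8/0.2 = 4.
Require (73/11)ⁿ ≥ 4 ÷ (7/9993) = 39972/7.
(73/11)⁴ = 28398241/14641 falls short of 39972/7 but (73/11)⁵ ≈12872.1 reaches it, so n = 5.

5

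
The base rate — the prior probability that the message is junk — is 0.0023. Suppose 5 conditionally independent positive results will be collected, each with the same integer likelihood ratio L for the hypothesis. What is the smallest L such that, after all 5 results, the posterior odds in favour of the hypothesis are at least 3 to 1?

5

Prior odds = 0.0023/0.9977 = 23/9977.
Target odds = 3.
Need L⁵ ≥ 3 ÷ (23/9977) = 29931/23.
4⁵ = 1024 < 29931/23 ≤ 3125 = 5⁵, so L = 5.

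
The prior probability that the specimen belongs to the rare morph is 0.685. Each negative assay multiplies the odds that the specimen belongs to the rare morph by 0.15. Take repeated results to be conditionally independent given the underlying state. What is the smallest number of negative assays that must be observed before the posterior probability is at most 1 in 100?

Prior odds = 0.685/0.315 = 137/63.
Likelihood ratio per negative assay = 0.15.
Target odds: 0.01 ÷ 0.99 = 1/99.
Need (137/63) × 0.15ⁿ ≤ 1/99, i.e. 0.15ⁿ ≤ 7/1507.
0.15² = 0.0225 is still above 7/1507 but 0.15³ = 0.003375 is at or below it, so n = 3.

3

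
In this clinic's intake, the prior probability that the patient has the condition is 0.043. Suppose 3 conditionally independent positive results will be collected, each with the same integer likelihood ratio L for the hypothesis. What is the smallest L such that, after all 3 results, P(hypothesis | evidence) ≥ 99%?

Prior odds = 0.043/0.957 = 43/957.
Target odds = 0.99/0.01 = 99.
Need L³ ≥ 99 ÷ (43/957) = 94743/43.
13³ = 2197 < 94743/43 ≤ 2744 = 14³, so L = 14.

14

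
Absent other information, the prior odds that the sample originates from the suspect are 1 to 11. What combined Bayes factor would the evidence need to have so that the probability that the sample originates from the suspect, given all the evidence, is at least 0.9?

Prior odds = 1/11.
Target odds = 0.9/0.1 = 9.
Required Bayes factor = 9 ÷ (1/11) = 99.

99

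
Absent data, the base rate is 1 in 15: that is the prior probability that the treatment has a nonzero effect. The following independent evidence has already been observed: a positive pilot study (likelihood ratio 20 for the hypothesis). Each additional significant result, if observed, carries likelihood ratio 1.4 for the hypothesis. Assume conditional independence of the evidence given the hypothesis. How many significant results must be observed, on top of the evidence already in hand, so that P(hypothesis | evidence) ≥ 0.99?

Prior odds = (1/15)/(14/15) = 1/14.
Bayes factor of the evidence already in hand = 20.
Odds after that evidence = (1/14) × 20 = 10/7.
Target odds = 0.99/0.01 = 99.
Need 1.4ⁿ ≥ 99 ÷ (10/7) = 69.3.
1.4¹² ≈56.6939 falls short of 69.3 but 1.4¹³ ≈79.3715 reaches it, so n = 13.

13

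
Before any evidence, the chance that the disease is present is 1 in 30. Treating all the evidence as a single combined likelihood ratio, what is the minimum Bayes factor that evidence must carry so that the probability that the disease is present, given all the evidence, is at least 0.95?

Prior odds = (1/30)/(29/30) = 1/29.
Target odds = 0.95/0.05 = 19.
Required Bayes factor = 19 ÷ (1/29) = 551.

551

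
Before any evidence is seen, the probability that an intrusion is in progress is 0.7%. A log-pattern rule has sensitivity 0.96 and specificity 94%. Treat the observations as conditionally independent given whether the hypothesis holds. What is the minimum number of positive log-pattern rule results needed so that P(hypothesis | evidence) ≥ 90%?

3

Prior odds = 0.007/0.993 = 7/993.
False-positive rate = 1 − 0.94 = 0.06; likelihood ratio of a positive = 0.96/0.06 = 16.
Target posterior odds = 0.9/0.1 = 9.
Require 16ⁿ ≥ 9 ÷ (7/993) = 8937/7.
16² = 256 falls short of 8937/7 but 16³ = 4096 reaches it, so n = 3.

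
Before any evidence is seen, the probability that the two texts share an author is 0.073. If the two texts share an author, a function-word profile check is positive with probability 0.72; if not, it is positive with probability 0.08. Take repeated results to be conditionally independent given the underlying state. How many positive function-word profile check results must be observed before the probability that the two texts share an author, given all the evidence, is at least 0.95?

3

Prior odds: 0.073 ÷ 0.927 = 73/927.
Likelihood ratio of a positive = 0.72/0.08 = 9.
Target odds: 0.95 ÷ 0.05 = 19.
Require 9ⁿ ≥ 19 ÷ (73/927) = 17613/73.
9² = 81 falls short of 17613/73 but 9³ = 729 reaches it, so n = 3.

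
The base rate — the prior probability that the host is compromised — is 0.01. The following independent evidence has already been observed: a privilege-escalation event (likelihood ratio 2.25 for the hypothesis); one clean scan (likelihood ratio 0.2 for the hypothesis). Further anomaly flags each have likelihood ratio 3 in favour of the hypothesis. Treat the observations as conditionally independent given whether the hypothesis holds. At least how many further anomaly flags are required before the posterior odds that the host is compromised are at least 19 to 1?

8

Prior odds = 0.01/0.99 = 1/99.
Combined Bayes factor of the evidence already in hand = 2.25 × 0.2 = 0.45.
Odds after that evidence = (1/99) × 0.45 = 1/220.
Target odds = 19.
Need 3ⁿ ≥ 19 ÷ (1/220) = 4180.
3⁷ = 2187 falls short of 4180 but 3⁸ = 6561 reaches it, so n = 8.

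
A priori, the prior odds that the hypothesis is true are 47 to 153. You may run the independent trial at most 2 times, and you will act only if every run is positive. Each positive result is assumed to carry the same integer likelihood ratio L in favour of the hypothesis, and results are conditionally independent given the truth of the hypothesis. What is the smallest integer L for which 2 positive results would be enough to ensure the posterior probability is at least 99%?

Prior odds = 47/153.
Target odds = 0.99/0.01 = 99.
Need L² ≥ 99 ÷ (47/153) = 15147/47.
17² = 289 < 15147/47 ≤ 324 = 18², so L = 18.

18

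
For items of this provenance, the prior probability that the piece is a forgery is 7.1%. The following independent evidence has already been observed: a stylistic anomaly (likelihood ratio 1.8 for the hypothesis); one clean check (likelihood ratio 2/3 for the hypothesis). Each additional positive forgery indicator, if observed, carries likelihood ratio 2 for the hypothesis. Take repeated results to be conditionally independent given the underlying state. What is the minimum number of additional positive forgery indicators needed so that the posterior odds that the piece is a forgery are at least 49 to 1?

Prior odds = 0.071/0.929 = 71/929.
Combined Bayes factor of the evidence already in hand = 1.8 × (2/3) = 1.2.
Odds after that evidence = (71/929) × 1.2 = 426/4645.
Target odds = 49.
Need 2ⁿ ≥ 49 ÷ (426/4645) = 227605/426.
2⁹ = 512 falls short of 227605/426 but 2¹⁰ = 1024 reaches it, so n = 10.

10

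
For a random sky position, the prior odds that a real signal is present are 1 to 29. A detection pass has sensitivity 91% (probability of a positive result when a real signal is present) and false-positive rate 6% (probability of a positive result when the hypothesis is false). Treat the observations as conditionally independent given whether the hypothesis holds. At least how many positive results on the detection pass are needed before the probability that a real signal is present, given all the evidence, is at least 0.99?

Prior odds = 1/29.
Likelihood ratio of a positive result = 0.91/0.06 = 91/6.
Target odds: 0.99 ÷ 0.01 = 99.
Need (1/29) × (91/6)ⁿ ≥ 99, i.e. (91/6)ⁿ ≥ 2871.
(91/6)² = 8281/36 falls short of 2871 but (91/6)³ = 753571/216 reaches it, so n = 3.

3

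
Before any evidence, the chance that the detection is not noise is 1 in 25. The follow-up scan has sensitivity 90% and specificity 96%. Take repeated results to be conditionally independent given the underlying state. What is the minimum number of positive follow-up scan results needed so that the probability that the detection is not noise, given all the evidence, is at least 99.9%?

Prior odds: 0.04 ÷ 0.96 = 1/24.
False-positive rate = 1 − 0.96 = 0.04; likelihood ratio of a positive = 0.9/0.04 = 22.5.
Target odds: 0.999 ÷ 0.001 = 999.
Need (1/24) × 22.5ⁿ ≥ 999, i.e. 22.5ⁿ ≥ 23976.
22.5³ = 11390.625 falls short of 23976 but 22.5⁴ = 256289.0625 reaches it, so n = 4.

4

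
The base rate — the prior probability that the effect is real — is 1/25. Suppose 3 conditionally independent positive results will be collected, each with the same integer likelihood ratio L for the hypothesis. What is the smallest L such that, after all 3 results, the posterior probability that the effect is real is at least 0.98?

Prior odds = 0.04/0.96 = 1/24.
Target odds = 0.98/0.02 = 49.
Need L³ ≥ 49 ÷ (1/24) = 1176.
10³ = 1000 < 1176 ≤ 1331 = 11³, so L = 11.

11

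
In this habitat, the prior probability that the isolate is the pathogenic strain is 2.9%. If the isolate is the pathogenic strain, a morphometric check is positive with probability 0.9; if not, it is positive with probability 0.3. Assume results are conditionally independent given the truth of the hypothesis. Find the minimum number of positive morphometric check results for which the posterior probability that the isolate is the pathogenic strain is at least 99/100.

8

Prior odds = 0.029/0.971 = 29/971.
Likelihood ratio of a positive = 0.9/0.3 = 3.
Target posterior odds = 0.99/0.01 = 99.
Need (29/971) × 3ⁿ ≥ 99, i.e. 3ⁿ ≥ 96129/29.
3⁷ = 2187 falls short of 96129/29 but 3⁸ = 6561 reaches it, so n = 8.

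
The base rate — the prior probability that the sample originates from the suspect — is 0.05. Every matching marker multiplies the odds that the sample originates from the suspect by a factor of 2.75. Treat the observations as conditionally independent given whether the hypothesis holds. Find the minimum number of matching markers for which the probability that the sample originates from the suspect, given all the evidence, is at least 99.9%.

Prior odds: 0.05 ÷ 0.95 = 1/19.
Likelihood ratio per matching marker = 2.75.
Target posterior odds = 0.999/0.001 = 999.
Require 2.75ⁿ ≥ 999 ÷ (1/19) = 18981.
2.75⁹ ≈8994.86 falls short of 18981 but 2.75¹⁰ ≈24735.9 reaches it, so n = 10.

10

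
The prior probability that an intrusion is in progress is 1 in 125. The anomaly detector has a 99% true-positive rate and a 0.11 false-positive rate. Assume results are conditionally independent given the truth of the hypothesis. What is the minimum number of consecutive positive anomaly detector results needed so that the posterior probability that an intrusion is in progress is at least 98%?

4

Prior odds: 0.008 ÷ 0.992 = 1/124.
Likelihood ratio of a positive result = 0.99/0.11 = 9.
Target odds: 0.98 ÷ 0.02 = 49.
Require 9ⁿ ≥ 49 ÷ (1/124) = 6076.
9³ = 729 falls short of 6076 but 9⁴ = 6561 reaches it, so n = 4.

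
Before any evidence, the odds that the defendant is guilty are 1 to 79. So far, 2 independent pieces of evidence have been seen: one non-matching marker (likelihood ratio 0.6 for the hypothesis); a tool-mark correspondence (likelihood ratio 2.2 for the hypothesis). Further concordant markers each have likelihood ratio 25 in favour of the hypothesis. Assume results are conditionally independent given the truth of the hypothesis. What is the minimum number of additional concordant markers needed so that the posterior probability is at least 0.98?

3

Prior odds = 1/79.
Combined Bayes factor of the evidence already in hand = 0.6 × 2.2 = 1.32.
Odds after that evidence = (1/79) × 1.32 = 33/1975.
Target odds = 0.98/0.02 = 49.
Need 25ⁿ ≥ 49 ÷ (33/1975) = 96775/33.
25² = 625 falls short of 96775/33 but 25³ = 15625 reaches it, so n = 3.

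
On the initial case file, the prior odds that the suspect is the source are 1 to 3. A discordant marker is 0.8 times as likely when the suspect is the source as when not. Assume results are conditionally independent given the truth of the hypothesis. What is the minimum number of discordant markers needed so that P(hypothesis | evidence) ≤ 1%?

Prior odds = 1/3.
Likelihood ratio per discordant marker = 0.8.
Target odds: 0.01 ÷ 0.99 = 1/99.
Require 0.8ⁿ ≤ 1/99 ÷ (1/3) = 1/33.
0.8¹⁵ ≈0.0351844 is still above 1/33 but 0.8¹⁶ ≈0.0281475 is at or below it, so n = 16.

16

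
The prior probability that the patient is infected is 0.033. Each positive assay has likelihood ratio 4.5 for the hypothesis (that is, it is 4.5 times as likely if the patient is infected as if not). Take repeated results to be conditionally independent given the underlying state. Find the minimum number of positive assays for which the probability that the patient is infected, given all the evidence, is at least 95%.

Prior odds: 0.033 ÷ 0.967 = 33/967.
Likelihood ratio per positive assay = 4.5.
Target odds: 0.95 ÷ 0.05 = 19.
Need (33/967) × 4.5ⁿ ≥ 19, i.e. 4.5ⁿ ≥ 18373/33.
4.5⁴ = 410.0625 falls short of 18373/33 but 4.5⁵ = 1845.28125 reaches it, so n = 5.

5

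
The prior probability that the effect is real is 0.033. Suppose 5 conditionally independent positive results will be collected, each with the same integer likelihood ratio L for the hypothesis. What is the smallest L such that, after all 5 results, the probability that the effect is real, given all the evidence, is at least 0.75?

3

Prior odds = 0.033/0.967 = 33/967.
Target odds = 0.75/0.25 = 3.
Need L⁵ ≥ 3 ÷ (33/967) = 967/11.
2⁵ = 32 < 967/11 ≤ 243 = 3⁵, so L = 3.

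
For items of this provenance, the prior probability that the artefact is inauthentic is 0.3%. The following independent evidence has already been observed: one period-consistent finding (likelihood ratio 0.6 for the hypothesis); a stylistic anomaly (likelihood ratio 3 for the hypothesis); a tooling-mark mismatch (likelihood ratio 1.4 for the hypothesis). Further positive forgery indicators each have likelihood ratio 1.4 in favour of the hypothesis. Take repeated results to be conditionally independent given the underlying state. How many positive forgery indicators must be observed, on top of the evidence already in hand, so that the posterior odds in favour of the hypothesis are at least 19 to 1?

Prior odds = 0.003/0.997 = 3/997.
Combined Bayes factor of the evidence already in hand = 0.6 × 3 × 1.4 = 2.52.
Odds after that evidence = (3/997) × 2.52 = 189/24925.
Target odds = 19.
Need 1.4ⁿ ≥ 19 ÷ (189/24925) = 473575/189.
1.4²³ ≈2295.86 falls short of 473575/189 but 1.4²⁴ ≈3214.2 reaches it, so n = 24.

24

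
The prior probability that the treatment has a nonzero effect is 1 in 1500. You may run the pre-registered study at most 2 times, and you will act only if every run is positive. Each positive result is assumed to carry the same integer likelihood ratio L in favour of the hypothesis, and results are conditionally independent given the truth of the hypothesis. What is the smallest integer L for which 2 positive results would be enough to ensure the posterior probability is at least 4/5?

78

Prior odds = (1/1500)/(1499/1500) = 1/1499.
Target odds = 0.8/0.2 = 4.
Need L² ≥ 4 ÷ (1/1499) = 5996.
77² = 5929 < 5996 ≤ 6084 = 78², so L = 78.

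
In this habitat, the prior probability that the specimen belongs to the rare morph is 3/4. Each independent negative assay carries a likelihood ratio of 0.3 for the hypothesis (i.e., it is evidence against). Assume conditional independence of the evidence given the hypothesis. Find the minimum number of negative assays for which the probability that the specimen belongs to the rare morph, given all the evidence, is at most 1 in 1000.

7

Prior odds = 0.75/0.25 = 3.
Likelihood ratio per negative assay = 0.3.
Target odds: 0.001 ÷ 0.999 = 1/999.
Need 3 × 0.3ⁿ ≤ 1/999, i.e. 0.3ⁿ ≤ 1/2997.
0.3⁶ = 729/1000000 is still above 1/2997 but 0.3⁷ = 2187/10000000 is at or below it, so n = 7.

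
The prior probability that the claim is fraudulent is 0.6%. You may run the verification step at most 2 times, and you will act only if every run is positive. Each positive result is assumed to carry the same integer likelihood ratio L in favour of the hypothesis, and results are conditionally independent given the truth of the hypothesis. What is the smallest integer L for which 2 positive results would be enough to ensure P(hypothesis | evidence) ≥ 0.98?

91

Prior odds = 0.006/0.994 = 3/497.
Target odds = 0.98/0.02 = 49.
Need L² ≥ 49 ÷ (3/497) = 24353/3.
90² = 8100 < 24353/3 ≤ 8281 = 91², so L = 91.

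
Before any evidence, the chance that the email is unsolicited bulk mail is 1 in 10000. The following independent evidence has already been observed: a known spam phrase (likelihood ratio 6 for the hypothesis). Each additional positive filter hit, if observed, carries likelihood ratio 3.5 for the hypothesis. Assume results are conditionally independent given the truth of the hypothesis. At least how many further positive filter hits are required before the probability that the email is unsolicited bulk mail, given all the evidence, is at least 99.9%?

12

Prior odds = 0.0001/0.9999 = 1/9999.
Bayes factor of the evidence already in hand = 6.
Odds after that evidence = (1/9999) × 6 = 2/3333.
Target odds = 0.999/0.001 = 999.
Need 3.5ⁿ ≥ 999 ÷ (2/3333) = 1664833.5.
3.5¹¹ ≈965492 falls short of 1664833.5 but 3.5¹² ≈3.37922e+06 reaches it, so n = 12.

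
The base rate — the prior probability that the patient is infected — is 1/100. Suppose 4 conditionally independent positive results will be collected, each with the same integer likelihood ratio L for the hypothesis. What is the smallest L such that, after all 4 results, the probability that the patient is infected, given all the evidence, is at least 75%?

5

Prior odds = 0.01/0.99 = 1/99.
Target odds = 0.75/0.25 = 3.
Need L⁴ ≥ 3 ÷ (1/99) = 297.
4⁴ = 256 < 297 ≤ 625 = 5⁴, so L = 5.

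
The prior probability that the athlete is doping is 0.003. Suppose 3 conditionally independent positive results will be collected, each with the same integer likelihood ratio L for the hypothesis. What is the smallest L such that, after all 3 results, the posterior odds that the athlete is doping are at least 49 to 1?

26

Prior odds = 0.003/0.997 = 3/997.
Target odds = 49.
Need L³ ≥ 49 ÷ (3/997) = 48853/3.
25³ = 15625 < 48853/3 ≤ 17576 = 26³, so L = 26.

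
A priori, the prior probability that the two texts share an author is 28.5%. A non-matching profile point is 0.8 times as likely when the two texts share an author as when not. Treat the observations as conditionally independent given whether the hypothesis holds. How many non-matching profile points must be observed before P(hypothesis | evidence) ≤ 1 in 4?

1

Prior odds = 0.285/0.715 = 57/143.
Likelihood ratio per non-matching profile point = 0.8.
Target odds: 0.25 ÷ 0.75 = 1/3.
Need (57/143) × 0.8ⁿ ≤ 1/3, i.e. 0.8ⁿ ≤ 143/171.
0.8¹ = 0.8, which is already at or below the required 143/171; so n = 1.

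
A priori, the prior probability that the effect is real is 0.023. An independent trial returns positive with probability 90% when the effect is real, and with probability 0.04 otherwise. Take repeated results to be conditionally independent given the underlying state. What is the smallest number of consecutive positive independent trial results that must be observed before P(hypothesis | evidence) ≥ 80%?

Prior odds = 0.023/0.977 = 23/977.
Likelihood ratio of a positive result = 0.9/0.04 = 22.5.
Target odds: 0.8 ÷ 0.2 = 4.
Require 22.5ⁿ ≥ 4 ÷ (23/977) = 3908/23.
22.5¹ = 22.5 falls short of 3908/23 but 22.5² = 506.25 reaches it, so n = 2.

2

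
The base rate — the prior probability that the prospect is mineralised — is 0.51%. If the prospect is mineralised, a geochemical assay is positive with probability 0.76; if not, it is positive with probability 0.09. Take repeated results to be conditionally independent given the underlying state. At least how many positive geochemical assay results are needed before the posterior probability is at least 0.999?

6

Prior odds: 0.0051 ÷ 0.9949 = 51/9949.
Likelihood ratio of a positive = 0.76/0.09 = 76/9.
Target posterior odds = 0.999/0.001 = 999.
Require (76/9)ⁿ ≥ 999 ÷ (51/9949) = 3313017/17.
(76/9)⁵ ≈42939.3 falls short of 3313017/17 but (76/9)⁶ ≈362599 reaches it, so n = 6.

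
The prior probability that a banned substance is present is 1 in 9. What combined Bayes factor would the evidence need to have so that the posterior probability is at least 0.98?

Prior odds = (1/9)/(8/9) = 0.125.
Target odds = 0.98/0.02 = 49.
Required Bayes factor = 49 ÷ 0.125 = 392.

392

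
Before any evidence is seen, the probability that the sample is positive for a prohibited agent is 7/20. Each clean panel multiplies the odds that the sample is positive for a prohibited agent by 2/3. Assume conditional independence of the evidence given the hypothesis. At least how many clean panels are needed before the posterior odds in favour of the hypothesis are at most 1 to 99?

Prior odds = 0.35/0.65 = 7/13.
Likelihood ratio per clean panel = 2/3.
Target odds = 1/99.
Require (2/3)ⁿ ≤ 1/99 ÷ (7/13) = 13/693.
(2/3)⁹ = 512/19683 is still above 13/693 but (2/3)¹⁰ = 1024/59049 is at or below it, so n = 10.

10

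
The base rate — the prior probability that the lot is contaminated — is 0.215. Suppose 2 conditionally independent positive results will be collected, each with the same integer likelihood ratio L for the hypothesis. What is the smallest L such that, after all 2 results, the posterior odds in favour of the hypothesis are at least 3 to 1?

Prior odds = 0.215/0.785 = 43/157.
Target odds = 3.
Need L² ≥ 3 ÷ (43/157) = 471/43.
3² = 9 < 471/43 ≤ 16 = 4², so L = 4.

4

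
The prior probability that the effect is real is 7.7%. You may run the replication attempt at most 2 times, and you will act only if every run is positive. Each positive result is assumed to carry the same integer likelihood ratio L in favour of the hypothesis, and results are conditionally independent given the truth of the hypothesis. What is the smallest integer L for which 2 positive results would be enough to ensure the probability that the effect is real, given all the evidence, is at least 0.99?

Prior odds = 0.077/0.923 = 77/923.
Target odds = 0.99/0.01 = 99.
Need L² ≥ 99 ÷ (77/923) = 8307/7.
34² = 1156 < 8307/7 ≤ 1225 = 35², so L = 35.

35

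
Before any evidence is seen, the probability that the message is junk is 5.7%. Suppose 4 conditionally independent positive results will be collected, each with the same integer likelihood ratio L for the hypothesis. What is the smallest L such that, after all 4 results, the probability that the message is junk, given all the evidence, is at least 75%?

Prior odds = 0.057/0.943 = 57/943.
Target odds = 0.75/0.25 = 3.
Need L⁴ ≥ 3 ÷ (57/943) = 943/19.
2⁴ = 16 < 943/19 ≤ 81 = 3⁴, so L = 3.

3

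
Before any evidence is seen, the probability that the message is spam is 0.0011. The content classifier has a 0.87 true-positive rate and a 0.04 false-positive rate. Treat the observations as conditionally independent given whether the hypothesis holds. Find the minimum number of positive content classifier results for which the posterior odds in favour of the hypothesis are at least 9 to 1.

Prior odds: 0.0011 ÷ 0.9989 = 11/9989.
Likelihood ratio of a positive result = 0.87/0.04 = 21.75.
Target odds = 9.
Need (11/9989) × 21.75ⁿ ≥ 9, i.e. 21.75ⁿ ≥ 89901/11.
21.75² = 473.0625 falls short of 89901/11 but 21.75³ = 658503/64 reaches it, so n = 3.

3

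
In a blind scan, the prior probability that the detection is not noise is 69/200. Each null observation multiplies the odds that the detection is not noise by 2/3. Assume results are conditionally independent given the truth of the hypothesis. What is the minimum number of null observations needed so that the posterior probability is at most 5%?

Prior odds: 0.345 ÷ 0.655 = 69/131.
Likelihood ratio per null observation = 2/3.
Target odds: 0.05 ÷ 0.95 = 1/19.
Require (2/3)ⁿ ≤ 1/19 ÷ (69/131) = 131/1311.
(2/3)⁵ = 32/243 is still above 131/1311 but (2/3)⁶ = 64/729 is at or below it, so n = 6.

6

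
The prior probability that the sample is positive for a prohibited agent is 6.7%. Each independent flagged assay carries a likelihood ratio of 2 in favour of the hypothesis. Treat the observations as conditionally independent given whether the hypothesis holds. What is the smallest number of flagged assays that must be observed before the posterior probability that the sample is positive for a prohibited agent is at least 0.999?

Prior odds = 0.067/0.933 = 67/933.
Likelihood ratio per flagged assay = 2.
Target odds: 0.999 ÷ 0.001 = 999.
Need (67/933) × 2ⁿ ≥ 999, i.e. 2ⁿ ≥ 932067/67.
2¹³ = 8192 falls short of 932067/67 but 2¹⁴ = 16384 reaches it, so n = 14.

14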